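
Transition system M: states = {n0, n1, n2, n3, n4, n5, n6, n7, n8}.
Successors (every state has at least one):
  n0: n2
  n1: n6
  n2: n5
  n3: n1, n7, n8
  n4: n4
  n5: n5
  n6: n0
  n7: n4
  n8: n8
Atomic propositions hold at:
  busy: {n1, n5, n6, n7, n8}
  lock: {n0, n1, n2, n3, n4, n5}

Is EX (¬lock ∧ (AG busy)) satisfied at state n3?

Sat(¬lock) = {n6, n7, n8}
AG busy: greatest fixpoint, start Z0 = {n1, n5, n6, n7, n8}, keep only states in Sat with every successor in Z. Z1 = {n1, n5, n8}; Z2 = {n5, n8}; fixed.
Sat(AG busy) = {n5, n8}
Sat(¬lock ∧ (AG busy)) = {n8}
Sat(EX (¬lock ∧ (AG busy))) = {s : some successor in {n8}} = {n3, n8}
n3 ∈ Sat(EX (¬lock ∧ (AG busy))) = {n3, n8}, so the formula holds at n3.

Yes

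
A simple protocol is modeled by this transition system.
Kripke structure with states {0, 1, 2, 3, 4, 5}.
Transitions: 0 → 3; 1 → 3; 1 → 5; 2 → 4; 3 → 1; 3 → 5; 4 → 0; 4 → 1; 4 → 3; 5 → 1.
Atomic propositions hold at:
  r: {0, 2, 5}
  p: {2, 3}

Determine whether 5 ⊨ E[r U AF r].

Yes

AF r: least fixpoint, start Z0 = {0, 2, 5}, add states with every successor in Z. Already a fixed point.
Sat(AF r) = {0, 2, 5}
E[r U AF r]: least fixpoint, start Z0 = Sat(AF r) = {0, 2, 5}, add states in Sat(r) with some successor in Z. Already a fixed point.
Sat(E[r U AF r]) = {0, 2, 5}
5 ∈ Sat(E[r U AF r]) = {0, 2, 5}, so the formula holds at 5.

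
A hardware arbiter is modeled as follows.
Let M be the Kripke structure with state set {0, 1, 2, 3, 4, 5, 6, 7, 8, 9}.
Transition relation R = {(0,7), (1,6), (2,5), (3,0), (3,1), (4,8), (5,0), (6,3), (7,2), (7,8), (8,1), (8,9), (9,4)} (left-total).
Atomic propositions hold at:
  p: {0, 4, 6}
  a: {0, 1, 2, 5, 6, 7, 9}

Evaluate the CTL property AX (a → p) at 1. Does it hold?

Yes

Sat(a → p) = {0, 3, 4, 6, 8}
Sat(AX (a → p)) = {s : every successor in {0, 3, 4, 6, 8}} = {1, 4, 5, 6, 9}
1 ∈ Sat(AX (a → p)) = {1, 4, 5, 6, 9}, so the formula holds at 1.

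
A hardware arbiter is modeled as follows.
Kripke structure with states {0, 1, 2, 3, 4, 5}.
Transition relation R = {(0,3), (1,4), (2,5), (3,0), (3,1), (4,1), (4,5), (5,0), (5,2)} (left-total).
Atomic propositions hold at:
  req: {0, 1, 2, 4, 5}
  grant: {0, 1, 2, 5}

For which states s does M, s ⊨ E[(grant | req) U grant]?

{0, 1, 2, 4, 5}

Sat(grant | req) = {0, 1, 2, 4, 5}
E[(grant | req) U grant]: least fixpoint, start Z0 = Sat(grant) = {0, 1, 2, 5}, add states in Sat(grant | req) with some successor in Z. Z1 = {0, 1, 2, 4, 5}; fixed.
Sat(E[(grant | req) U grant]) = {0, 1, 2, 4, 5}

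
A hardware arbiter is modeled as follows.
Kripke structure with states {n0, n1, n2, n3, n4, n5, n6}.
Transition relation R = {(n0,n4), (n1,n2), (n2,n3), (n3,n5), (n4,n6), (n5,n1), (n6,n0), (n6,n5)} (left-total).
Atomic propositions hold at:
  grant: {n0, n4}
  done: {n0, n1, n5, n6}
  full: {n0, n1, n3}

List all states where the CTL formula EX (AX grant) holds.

{n6}

Sat(AX grant) = {s : every successor in {n0, n4}} = {n0}
Sat(EX (AX grant)) = {s : some successor in {n0}} = {n6}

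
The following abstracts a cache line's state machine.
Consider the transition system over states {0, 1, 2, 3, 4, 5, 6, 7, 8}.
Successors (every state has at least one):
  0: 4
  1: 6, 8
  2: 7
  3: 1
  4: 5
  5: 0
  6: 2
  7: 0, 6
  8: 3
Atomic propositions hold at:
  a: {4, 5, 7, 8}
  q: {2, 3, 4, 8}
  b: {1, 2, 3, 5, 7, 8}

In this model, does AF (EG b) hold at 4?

No

EG b: greatest fixpoint, start Z0 = {1, 2, 3, 5, 7, 8}, keep only states in Sat with some successor in Z. Z1 = {1, 2, 3, 8}; Z2 = {1, 3, 8}; fixed.
Sat(EG b) = {1, 3, 8}
AF (EG b): least fixpoint, start Z0 = {1, 3, 8}, add states with every successor in Z. Already a fixed point.
Sat(AF (EG b)) = {1, 3, 8}
4 ∉ Sat(AF (EG b)) = {1, 3, 8}, so the formula does not hold at 4.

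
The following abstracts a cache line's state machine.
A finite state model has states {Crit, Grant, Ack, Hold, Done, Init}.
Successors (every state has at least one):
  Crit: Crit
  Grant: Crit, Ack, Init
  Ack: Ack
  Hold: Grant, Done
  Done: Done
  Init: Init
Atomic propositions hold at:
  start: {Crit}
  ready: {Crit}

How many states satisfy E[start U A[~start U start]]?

Sat(~start) = {Grant, Ack, Hold, Done, Init}
A[~start U start]: least fixpoint, start Z0 = Sat(start) = {Crit}, add states in Sat(~start) with every successor in Z. Already a fixed point.
Sat(A[~start U start]) = {Crit}
E[start U A[~start U start]]: least fixpoint, start Z0 = Sat(A[~start U start]) = {Crit}, add states in Sat(start) with some successor in Z. Already a fixed point.
Sat(E[start U A[~start U start]]) = {Crit}
|Sat(E[start U A[~start U start]])| = |{Crit}| = 1.

1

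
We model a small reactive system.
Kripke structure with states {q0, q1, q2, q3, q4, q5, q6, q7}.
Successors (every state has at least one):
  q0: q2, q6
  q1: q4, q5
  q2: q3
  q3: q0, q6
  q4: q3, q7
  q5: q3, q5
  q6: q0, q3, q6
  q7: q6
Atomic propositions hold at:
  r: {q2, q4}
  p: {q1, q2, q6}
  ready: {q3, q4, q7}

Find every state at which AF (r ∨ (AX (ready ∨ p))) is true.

Sat(ready ∨ p) = {q1, q2, q3, q4, q6, q7}
Sat(AX (ready ∨ p)) = {s : every successor in {q1, q2, q3, q4, q6, q7}} = {q0, q2, q4, q7}
Sat(r ∨ (AX (ready ∨ p))) = {q0, q2, q4, q7}
AF (r ∨ (AX (ready ∨ p))): least fixpoint, start Z0 = {q0, q2, q4, q7}, add states with every successor in Z. Already a fixed point.
Sat(AF (r ∨ (AX (ready ∨ p)))) = {q0, q2, q4, q7}

{q0, q2, q4, q7}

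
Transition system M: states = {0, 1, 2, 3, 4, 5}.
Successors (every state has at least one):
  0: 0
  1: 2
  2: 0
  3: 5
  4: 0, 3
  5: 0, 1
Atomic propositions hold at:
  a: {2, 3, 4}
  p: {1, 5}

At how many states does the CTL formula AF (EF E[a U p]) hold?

E[a U p]: least fixpoint, start Z0 = Sat(p) = {1, 5}, add states in Sat(a) with some successor in Z. Z1 = {1, 3, 5}; Z2 = {1, 3, 4, 5}; fixed.
Sat(E[a U p]) = {1, 3, 4, 5}
EF E[a U p]: least fixpoint, start Z0 = {1, 3, 4, 5}, add states with some successor in Z. Already a fixed point.
Sat(EF E[a U p]) = {1, 3, 4, 5}
AF (EF E[a U p]): least fixpoint, start Z0 = {1, 3, 4, 5}, add states with every successor in Z. Already a fixed point.
Sat(AF (EF E[a U p])) = {1, 3, 4, 5}
|Sat(AF (EF E[a U p]))| = |{1, 3, 4, 5}| = 4.

4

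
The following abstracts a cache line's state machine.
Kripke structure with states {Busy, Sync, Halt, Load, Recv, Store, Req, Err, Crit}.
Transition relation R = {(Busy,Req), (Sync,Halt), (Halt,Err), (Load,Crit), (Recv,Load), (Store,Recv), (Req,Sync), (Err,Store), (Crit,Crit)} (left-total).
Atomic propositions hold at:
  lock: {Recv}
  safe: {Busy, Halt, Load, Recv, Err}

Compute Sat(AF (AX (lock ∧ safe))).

{Busy, Sync, Halt, Store, Req, Err}

Sat(lock ∧ safe) = {Recv}
Sat(AX (lock ∧ safe)) = {s : every successor in {Recv}} = {Store}
AF (AX (lock ∧ safe)): least fixpoint, start Z0 = {Store}, add states with every successor in Z. Z1 = {Store, Err}; Z2 = {Halt, Store, Err}; Z3 = {Sync, Halt, Store, Err}; Z4 = {Sync, Halt, Store, Req, Err}; Z5 = {Busy, Sync, Halt, Store, Req, Err}; fixed.
Sat(AF (AX (lock ∧ safe))) = {Busy, Sync, Halt, Store, Req, Err}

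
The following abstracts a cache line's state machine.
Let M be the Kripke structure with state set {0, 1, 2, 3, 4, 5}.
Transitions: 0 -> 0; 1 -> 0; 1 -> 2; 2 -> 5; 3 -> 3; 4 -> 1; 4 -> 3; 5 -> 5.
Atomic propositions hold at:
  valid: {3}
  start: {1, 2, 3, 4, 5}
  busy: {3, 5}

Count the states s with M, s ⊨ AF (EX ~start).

Sat(~start) = {0}
Sat(EX ~start) = {s : some successor in {0}} = {0, 1}
AF (EX ~start): least fixpoint, start Z0 = {0, 1}, add states with every successor in Z. Already a fixed point.
Sat(AF (EX ~start)) = {0, 1}
|Sat(AF (EX ~start))| = |{0, 1}| = 2.

2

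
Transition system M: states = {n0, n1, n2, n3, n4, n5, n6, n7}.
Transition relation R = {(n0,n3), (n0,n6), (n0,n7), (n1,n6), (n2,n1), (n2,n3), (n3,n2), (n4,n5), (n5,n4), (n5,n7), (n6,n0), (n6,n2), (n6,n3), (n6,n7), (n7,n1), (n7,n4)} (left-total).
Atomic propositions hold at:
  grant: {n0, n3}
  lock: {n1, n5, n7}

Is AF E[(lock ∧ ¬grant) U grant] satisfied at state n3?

Yes

Sat(¬grant) = {n1, n2, n4, n5, n6, n7}
Sat(lock ∧ ¬grant) = {n1, n5, n7}
E[(lock ∧ ¬grant) U grant]: least fixpoint, start Z0 = Sat(grant) = {n0, n3}, add states in Sat(lock ∧ ¬grant) with some successor in Z. Already a fixed point.
Sat(E[(lock ∧ ¬grant) U grant]) = {n0, n3}
AF E[(lock ∧ ¬grant) U grant]: least fixpoint, start Z0 = {n0, n3}, add states with every successor in Z. Already a fixed point.
Sat(AF E[(lock ∧ ¬grant) U grant]) = {n0, n3}
n3 ∈ Sat(AF E[(lock ∧ ¬grant) U grant]) = {n0, n3}, so the formula holds at n3.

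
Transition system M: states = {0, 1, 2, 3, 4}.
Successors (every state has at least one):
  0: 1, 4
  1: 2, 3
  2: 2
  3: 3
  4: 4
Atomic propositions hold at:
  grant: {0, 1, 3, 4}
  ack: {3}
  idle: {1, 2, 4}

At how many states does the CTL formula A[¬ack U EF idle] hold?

Sat(¬ack) = {0, 1, 2, 4}
EF idle: least fixpoint, start Z0 = {1, 2, 4}, add states with some successor in Z. Z1 = {0, 1, 2, 4}; fixed.
Sat(EF idle) = {0, 1, 2, 4}
A[¬ack U EF idle]: least fixpoint, start Z0 = Sat(EF idle) = {0, 1, 2, 4}, add states in Sat(¬ack) with every successor in Z. Already a fixed point.
Sat(A[¬ack U EF idle]) = {0, 1, 2, 4}
|Sat(A[¬ack U EF idle])| = |{0, 1, 2, 4}| = 4.

4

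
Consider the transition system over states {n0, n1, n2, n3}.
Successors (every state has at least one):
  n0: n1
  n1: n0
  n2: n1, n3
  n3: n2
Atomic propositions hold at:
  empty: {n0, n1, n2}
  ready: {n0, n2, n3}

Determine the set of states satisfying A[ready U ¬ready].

Sat(¬ready) = {n1}
A[ready U ¬ready]: least fixpoint, start Z0 = Sat(¬ready) = {n1}, add states in Sat(ready) with every successor in Z. Z1 = {n0, n1}; fixed.
Sat(A[ready U ¬ready]) = {n0, n1}

{n0, n1}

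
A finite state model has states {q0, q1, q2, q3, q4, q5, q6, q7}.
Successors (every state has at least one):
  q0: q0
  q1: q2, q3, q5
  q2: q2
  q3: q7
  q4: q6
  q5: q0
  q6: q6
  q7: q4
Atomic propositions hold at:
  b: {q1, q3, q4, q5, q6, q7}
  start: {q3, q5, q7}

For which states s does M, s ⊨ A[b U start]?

A[b U start]: least fixpoint, start Z0 = Sat(start) = {q3, q5, q7}, add states in Sat(b) with every successor in Z. Already a fixed point.
Sat(A[b U start]) = {q3, q5, q7}

{q3, q5, q7}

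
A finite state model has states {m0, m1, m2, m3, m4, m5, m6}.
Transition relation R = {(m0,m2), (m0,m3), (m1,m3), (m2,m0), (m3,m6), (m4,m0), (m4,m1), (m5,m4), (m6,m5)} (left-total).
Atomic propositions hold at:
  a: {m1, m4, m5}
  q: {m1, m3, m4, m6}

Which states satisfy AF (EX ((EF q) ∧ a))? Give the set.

{m1, m3, m4, m5, m6}

EF q: least fixpoint, start Z0 = {m1, m3, m4, m6}, add states with some successor in Z. Z1 = {m0, m1, m3, m4, m5, m6}; Z2 = {m0, m1, m2, m3, m4, m5, m6}; fixed.
Sat(EF q) = {m0, m1, m2, m3, m4, m5, m6}
Sat((EF q) ∧ a) = {m1, m4, m5}
Sat(EX ((EF q) ∧ a)) = {s : some successor in {m1, m4, m5}} = {m4, m5, m6}
AF (EX ((EF q) ∧ a)): least fixpoint, start Z0 = {m4, m5, m6}, add states with every successor in Z. Z1 = {m3, m4, m5, m6}; Z2 = {m1, m3, m4, m5, m6}; fixed.
Sat(AF (EX ((EF q) ∧ a))) = {m1, m3, m4, m5, m6}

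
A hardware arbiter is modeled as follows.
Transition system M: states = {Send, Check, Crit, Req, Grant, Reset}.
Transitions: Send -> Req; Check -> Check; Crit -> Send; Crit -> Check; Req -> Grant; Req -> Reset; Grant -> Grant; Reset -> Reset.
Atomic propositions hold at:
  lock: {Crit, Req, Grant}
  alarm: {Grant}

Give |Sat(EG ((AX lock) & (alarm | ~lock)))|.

1

Sat(AX lock) = {s : every successor in {Crit, Req, Grant}} = {Send, Grant}
Sat(~lock) = {Send, Check, Reset}
Sat(alarm | ~lock) = {Send, Check, Grant, Reset}
Sat((AX lock) & (alarm | ~lock)) = {Send, Grant}
EG ((AX lock) & (alarm | ~lock)): greatest fixpoint, start Z0 = {Send, Grant}, keep only states in Sat with some successor in Z. Z1 = {Grant}; fixed.
Sat(EG ((AX lock) & (alarm | ~lock))) = {Grant}
|Sat(EG ((AX lock) & (alarm | ~lock)))| = |{Grant}| = 1.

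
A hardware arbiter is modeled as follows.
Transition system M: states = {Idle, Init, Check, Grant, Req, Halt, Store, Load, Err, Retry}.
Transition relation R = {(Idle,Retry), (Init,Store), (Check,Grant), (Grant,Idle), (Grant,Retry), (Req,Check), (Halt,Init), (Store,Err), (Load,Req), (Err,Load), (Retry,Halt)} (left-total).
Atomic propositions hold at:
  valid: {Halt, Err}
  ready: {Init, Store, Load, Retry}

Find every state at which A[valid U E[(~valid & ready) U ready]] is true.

{Init, Halt, Store, Load, Err, Retry}

Sat(~valid) = {Idle, Init, Check, Grant, Req, Store, Load, Retry}
Sat(~valid & ready) = {Init, Store, Load, Retry}
E[(~valid & ready) U ready]: least fixpoint, start Z0 = Sat(ready) = {Init, Store, Load, Retry}, add states in Sat(~valid & ready) with some successor in Z. Already a fixed point.
Sat(E[(~valid & ready) U ready]) = {Init, Store, Load, Retry}
A[valid U E[(~valid & ready) U ready]]: least fixpoint, start Z0 = Sat(E[(~valid & ready) U ready]) = {Init, Store, Load, Retry}, add states in Sat(valid) with every successor in Z. Z1 = {Init, Halt, Store, Load, Err, Retry}; fixed.
Sat(A[valid U E[(~valid & ready) U ready]]) = {Init, Halt, Store, Load, Err, Retry}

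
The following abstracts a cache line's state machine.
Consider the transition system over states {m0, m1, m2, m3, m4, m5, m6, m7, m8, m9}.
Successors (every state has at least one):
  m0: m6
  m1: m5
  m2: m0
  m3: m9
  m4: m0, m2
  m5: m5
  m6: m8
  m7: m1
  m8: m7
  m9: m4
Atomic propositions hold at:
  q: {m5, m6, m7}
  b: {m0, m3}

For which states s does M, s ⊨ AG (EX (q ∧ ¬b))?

Sat(¬b) = {m1, m2, m4, m5, m6, m7, m8, m9}
Sat(q ∧ ¬b) = {m5, m6, m7}
Sat(EX (q ∧ ¬b)) = {s : some successor in {m5, m6, m7}} = {m0, m1, m5, m8}
AG (EX (q ∧ ¬b)): greatest fixpoint, start Z0 = {m0, m1, m5, m8}, keep only states in Sat with every successor in Z. Z1 = {m1, m5}; fixed.
Sat(AG (EX (q ∧ ¬b))) = {m1, m5}

{m1, m5}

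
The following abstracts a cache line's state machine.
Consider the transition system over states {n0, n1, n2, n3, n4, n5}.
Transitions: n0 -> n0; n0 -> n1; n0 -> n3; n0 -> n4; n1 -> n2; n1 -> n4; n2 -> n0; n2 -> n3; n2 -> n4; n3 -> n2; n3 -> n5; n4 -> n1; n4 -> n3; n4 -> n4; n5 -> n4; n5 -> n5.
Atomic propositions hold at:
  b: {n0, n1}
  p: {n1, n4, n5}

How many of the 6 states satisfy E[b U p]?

4

E[b U p]: least fixpoint, start Z0 = Sat(p) = {n1, n4, n5}, add states in Sat(b) with some successor in Z. Z1 = {n0, n1, n4, n5}; fixed.
Sat(E[b U p]) = {n0, n1, n4, n5}
|Sat(E[b U p])| = |{n0, n1, n4, n5}| = 4.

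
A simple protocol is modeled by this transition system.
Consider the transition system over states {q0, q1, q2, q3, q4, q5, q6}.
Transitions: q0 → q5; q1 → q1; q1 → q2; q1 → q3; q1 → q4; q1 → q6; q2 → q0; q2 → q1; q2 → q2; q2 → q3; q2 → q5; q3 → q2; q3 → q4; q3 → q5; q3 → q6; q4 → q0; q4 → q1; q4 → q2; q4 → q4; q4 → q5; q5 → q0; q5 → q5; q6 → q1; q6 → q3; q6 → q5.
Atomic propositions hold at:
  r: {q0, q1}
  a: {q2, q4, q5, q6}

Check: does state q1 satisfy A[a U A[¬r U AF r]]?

Yes

Sat(¬r) = {q2, q3, q4, q5, q6}
AF r: least fixpoint, start Z0 = {q0, q1}, add states with every successor in Z. Already a fixed point.
Sat(AF r) = {q0, q1}
A[¬r U AF r]: least fixpoint, start Z0 = Sat(AF r) = {q0, q1}, add states in Sat(¬r) with every successor in Z. Already a fixed point.
Sat(A[¬r U AF r]) = {q0, q1}
A[a U A[¬r U AF r]]: least fixpoint, start Z0 = Sat(A[¬r U AF r]) = {q0, q1}, add states in Sat(a) with every successor in Z. Already a fixed point.
Sat(A[a U A[¬r U AF r]]) = {q0, q1}
q1 ∈ Sat(A[a U A[¬r U AF r]]) = {q0, q1}, so the formula holds at q1.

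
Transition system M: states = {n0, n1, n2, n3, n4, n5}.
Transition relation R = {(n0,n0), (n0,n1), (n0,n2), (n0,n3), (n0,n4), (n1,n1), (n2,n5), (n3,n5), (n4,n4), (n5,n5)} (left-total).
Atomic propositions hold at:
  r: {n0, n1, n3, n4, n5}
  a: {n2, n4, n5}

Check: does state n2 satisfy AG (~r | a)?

Yes

Sat(~r) = {n2}
Sat(~r | a) = {n2, n4, n5}
AG (~r | a): greatest fixpoint, start Z0 = {n2, n4, n5}, keep only states in Sat with every successor in Z. Already a fixed point.
Sat(AG (~r | a)) = {n2, n4, n5}
n2 ∈ Sat(AG (~r | a)) = {n2, n4, n5}, so the formula holds at n2.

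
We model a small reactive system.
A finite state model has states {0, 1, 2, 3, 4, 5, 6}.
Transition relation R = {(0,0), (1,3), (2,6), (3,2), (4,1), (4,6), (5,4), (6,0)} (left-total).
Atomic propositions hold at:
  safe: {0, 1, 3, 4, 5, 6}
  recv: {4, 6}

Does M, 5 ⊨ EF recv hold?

EF recv: least fixpoint, start Z0 = {4, 6}, add states with some successor in Z. Z1 = {2, 4, 5, 6}; Z2 = {2, 3, 4, 5, 6}; Z3 = {1, 2, 3, 4, 5, 6}; fixed.
Sat(EF recv) = {1, 2, 3, 4, 5, 6}
5 ∈ Sat(EF recv) = {1, 2, 3, 4, 5, 6}, so the formula holds at 5.

Yes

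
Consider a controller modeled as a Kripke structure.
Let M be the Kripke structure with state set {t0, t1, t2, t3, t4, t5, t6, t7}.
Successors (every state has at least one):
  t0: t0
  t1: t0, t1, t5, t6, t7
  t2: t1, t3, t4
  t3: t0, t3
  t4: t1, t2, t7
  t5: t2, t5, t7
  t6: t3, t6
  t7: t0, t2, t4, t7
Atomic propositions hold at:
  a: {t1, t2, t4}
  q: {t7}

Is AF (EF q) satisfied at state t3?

No

EF q: least fixpoint, start Z0 = {t7}, add states with some successor in Z. Z1 = {t1, t4, t5, t7}; Z2 = {t1, t2, t4, t5, t7}; fixed.
Sat(EF q) = {t1, t2, t4, t5, t7}
AF (EF q): least fixpoint, start Z0 = {t1, t2, t4, t5, t7}, add states with every successor in Z. Already a fixed point.
Sat(AF (EF q)) = {t1, t2, t4, t5, t7}
t3 ∉ Sat(AF (EF q)) = {t1, t2, t4, t5, t7}, so the formula does not hold at t3.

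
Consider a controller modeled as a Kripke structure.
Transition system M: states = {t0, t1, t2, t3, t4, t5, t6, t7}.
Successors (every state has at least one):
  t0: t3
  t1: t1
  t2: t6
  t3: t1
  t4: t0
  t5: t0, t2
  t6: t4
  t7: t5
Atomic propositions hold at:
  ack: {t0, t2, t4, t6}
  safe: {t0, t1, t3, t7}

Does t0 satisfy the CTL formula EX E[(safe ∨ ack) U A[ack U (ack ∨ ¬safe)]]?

Sat(safe ∨ ack) = {t0, t1, t2, t3, t4, t6, t7}
Sat(¬safe) = {t2, t4, t5, t6}
Sat(ack ∨ ¬safe) = {t0, t2, t4, t5, t6}
A[ack U (ack ∨ ¬safe)]: least fixpoint, start Z0 = Sat((ack ∨ ¬safe)) = {t0, t2, t4, t5, t6}, add states in Sat(ack) with every successor in Z. Already a fixed point.
Sat(A[ack U (ack ∨ ¬safe)]) = {t0, t2, t4, t5, t6}
E[(safe ∨ ack) U A[ack U (ack ∨ ¬safe)]]: least fixpoint, start Z0 = Sat(A[ack U (ack ∨ ¬safe)]) = {t0, t2, t4, t5, t6}, add states in Sat(safe ∨ ack) with some successor in Z. Z1 = {t0, t2, t4, t5, t6, t7}; fixed.
Sat(E[(safe ∨ ack) U A[ack U (ack ∨ ¬safe)]]) = {t0, t2, t4, t5, t6, t7}
Sat(EX E[(safe ∨ ack) U A[ack U (ack ∨ ¬safe)]]) = {s : some successor in {t0, t2, t4, t5, t6, t7}} = {t2, t4, t5, t6, t7}
t0 ∉ Sat(EX E[(safe ∨ ack) U A[ack U (ack ∨ ¬safe)]]) = {t2, t4, t5, t6, t7}, so the formula does not hold at t0.

No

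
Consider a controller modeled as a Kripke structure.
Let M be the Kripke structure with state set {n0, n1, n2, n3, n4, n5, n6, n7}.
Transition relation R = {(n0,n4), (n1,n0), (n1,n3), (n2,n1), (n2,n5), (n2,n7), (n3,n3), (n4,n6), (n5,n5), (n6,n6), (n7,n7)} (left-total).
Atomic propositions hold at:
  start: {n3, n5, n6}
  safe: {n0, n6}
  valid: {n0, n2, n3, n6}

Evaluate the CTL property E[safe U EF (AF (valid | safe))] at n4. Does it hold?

Yes

Sat(valid | safe) = {n0, n2, n3, n6}
AF (valid | safe): least fixpoint, start Z0 = {n0, n2, n3, n6}, add states with every successor in Z. Z1 = {n0, n1, n2, n3, n4, n6}; fixed.
Sat(AF (valid | safe)) = {n0, n1, n2, n3, n4, n6}
EF (AF (valid | safe)): least fixpoint, start Z0 = {n0, n1, n2, n3, n4, n6}, add states with some successor in Z. Already a fixed point.
Sat(EF (AF (valid | safe))) = {n0, n1, n2, n3, n4, n6}
E[safe U EF (AF (valid | safe))]: least fixpoint, start Z0 = Sat(EF (AF (valid | safe))) = {n0, n1, n2, n3, n4, n6}, add states in Sat(safe) with some successor in Z. Already a fixed point.
Sat(E[safe U EF (AF (valid | safe))]) = {n0, n1, n2, n3, n4, n6}
n4 ∈ Sat(E[safe U EF (AF (valid | safe))]) = {n0, n1, n2, n3, n4, n6}, so the formula holds at n4.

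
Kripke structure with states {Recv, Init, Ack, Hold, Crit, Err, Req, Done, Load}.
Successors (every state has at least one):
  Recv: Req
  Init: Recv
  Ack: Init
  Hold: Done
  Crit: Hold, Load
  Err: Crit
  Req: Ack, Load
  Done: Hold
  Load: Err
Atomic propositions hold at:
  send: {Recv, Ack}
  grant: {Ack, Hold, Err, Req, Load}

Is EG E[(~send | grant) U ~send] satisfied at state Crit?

Yes

Sat(~send) = {Init, Hold, Crit, Err, Req, Done, Load}
Sat(~send | grant) = {Init, Ack, Hold, Crit, Err, Req, Done, Load}
E[(~send | grant) U ~send]: least fixpoint, start Z0 = Sat(~send) = {Init, Hold, Crit, Err, Req, Done, Load}, add states in Sat(~send | grant) with some successor in Z. Z1 = {Init, Ack, Hold, Crit, Err, Req, Done, Load}; fixed.
Sat(E[(~send | grant) U ~send]) = {Init, Ack, Hold, Crit, Err, Req, Done, Load}
EG E[(~send | grant) U ~send]: greatest fixpoint, start Z0 = {Init, Ack, Hold, Crit, Err, Req, Done, Load}, keep only states in Sat with some successor in Z. Z1 = {Ack, Hold, Crit, Err, Req, Done, Load}; Z2 = {Hold, Crit, Err, Req, Done, Load}; fixed.
Sat(EG E[(~send | grant) U ~send]) = {Hold, Crit, Err, Req, Done, Load}
Crit ∈ Sat(EG E[(~send | grant) U ~send]) = {Hold, Crit, Err, Req, Done, Load}, so the formula holds at Crit.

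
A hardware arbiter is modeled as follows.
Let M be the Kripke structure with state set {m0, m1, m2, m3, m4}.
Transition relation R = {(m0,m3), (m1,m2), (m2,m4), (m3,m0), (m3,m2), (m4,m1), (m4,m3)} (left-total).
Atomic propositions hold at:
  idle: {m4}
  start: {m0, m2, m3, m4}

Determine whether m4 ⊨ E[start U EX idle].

Yes

Sat(EX idle) = {s : some successor in {m4}} = {m2}
E[start U EX idle]: least fixpoint, start Z0 = Sat(EX idle) = {m2}, add states in Sat(start) with some successor in Z. Z1 = {m2, m3}; Z2 = {m0, m2, m3, m4}; fixed.
Sat(E[start U EX idle]) = {m0, m2, m3, m4}
m4 ∈ Sat(E[start U EX idle]) = {m0, m2, m3, m4}, so the formula holds at m4.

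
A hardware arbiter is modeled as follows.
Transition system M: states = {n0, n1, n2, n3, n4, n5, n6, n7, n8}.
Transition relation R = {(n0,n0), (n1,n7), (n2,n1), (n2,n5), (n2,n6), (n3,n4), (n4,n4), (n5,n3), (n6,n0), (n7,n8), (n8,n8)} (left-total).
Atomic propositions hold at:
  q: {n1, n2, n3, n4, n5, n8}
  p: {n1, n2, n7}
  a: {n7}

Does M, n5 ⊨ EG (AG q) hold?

Yes

AG q: greatest fixpoint, start Z0 = {n1, n2, n3, n4, n5, n8}, keep only states in Sat with every successor in Z. Z1 = {n3, n4, n5, n8}; fixed.
Sat(AG q) = {n3, n4, n5, n8}
EG (AG q): greatest fixpoint, start Z0 = {n3, n4, n5, n8}, keep only states in Sat with some successor in Z. Already a fixed point.
Sat(EG (AG q)) = {n3, n4, n5, n8}
n5 ∈ Sat(EG (AG q)) = {n3, n4, n5, n8}, so the formula holds at n5.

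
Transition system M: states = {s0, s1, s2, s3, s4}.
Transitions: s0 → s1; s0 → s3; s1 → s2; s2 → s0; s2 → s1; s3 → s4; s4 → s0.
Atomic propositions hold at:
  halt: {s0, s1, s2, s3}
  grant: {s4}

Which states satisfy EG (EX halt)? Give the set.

Sat(EX halt) = {s : some successor in {s0, s1, s2, s3}} = {s0, s1, s2, s4}
EG (EX halt): greatest fixpoint, start Z0 = {s0, s1, s2, s4}, keep only states in Sat with some successor in Z. Already a fixed point.
Sat(EG (EX halt)) = {s0, s1, s2, s4}

{s0, s1, s2, s4}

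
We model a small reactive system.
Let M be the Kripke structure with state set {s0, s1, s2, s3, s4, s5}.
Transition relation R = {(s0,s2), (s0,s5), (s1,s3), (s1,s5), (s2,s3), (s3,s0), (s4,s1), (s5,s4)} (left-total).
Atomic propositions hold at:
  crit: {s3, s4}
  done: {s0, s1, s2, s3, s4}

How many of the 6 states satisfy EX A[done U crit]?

4

A[done U crit]: least fixpoint, start Z0 = Sat(crit) = {s3, s4}, add states in Sat(done) with every successor in Z. Z1 = {s2, s3, s4}; fixed.
Sat(A[done U crit]) = {s2, s3, s4}
Sat(EX A[done U crit]) = {s : some successor in {s2, s3, s4}} = {s0, s1, s2, s5}
|Sat(EX A[done U crit])| = |{s0, s1, s2, s5}| = 4.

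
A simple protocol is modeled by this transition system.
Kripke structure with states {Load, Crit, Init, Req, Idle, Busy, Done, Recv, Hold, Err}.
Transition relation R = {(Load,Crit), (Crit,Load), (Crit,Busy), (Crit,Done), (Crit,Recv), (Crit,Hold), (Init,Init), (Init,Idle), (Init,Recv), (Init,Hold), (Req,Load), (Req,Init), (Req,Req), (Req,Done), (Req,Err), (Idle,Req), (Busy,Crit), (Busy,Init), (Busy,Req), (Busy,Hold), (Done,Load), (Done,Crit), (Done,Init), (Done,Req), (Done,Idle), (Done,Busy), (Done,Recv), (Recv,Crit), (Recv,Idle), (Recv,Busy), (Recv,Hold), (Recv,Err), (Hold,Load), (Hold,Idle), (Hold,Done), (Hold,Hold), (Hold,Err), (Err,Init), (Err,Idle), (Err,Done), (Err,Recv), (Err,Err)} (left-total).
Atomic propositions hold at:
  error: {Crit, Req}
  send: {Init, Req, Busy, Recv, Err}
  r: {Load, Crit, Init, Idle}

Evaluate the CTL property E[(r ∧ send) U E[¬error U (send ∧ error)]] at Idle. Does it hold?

Sat(r ∧ send) = {Init}
Sat(¬error) = {Load, Init, Idle, Busy, Done, Recv, Hold, Err}
Sat(send ∧ error) = {Req}
E[¬error U (send ∧ error)]: least fixpoint, start Z0 = Sat((send ∧ error)) = {Req}, add states in Sat(¬error) with some successor in Z. Z1 = {Req, Idle, Busy, Done}; Z2 = {Init, Req, Idle, Busy, Done, Recv, Hold, Err}; fixed.
Sat(E[¬error U (send ∧ error)]) = {Init, Req, Idle, Busy, Done, Recv, Hold, Err}
E[(r ∧ send) U E[¬error U (send ∧ error)]]: least fixpoint, start Z0 = Sat(E[¬error U (send ∧ error)]) = {Init, Req, Idle, Busy, Done, Recv, Hold, Err}, add states in Sat(r ∧ send) with some successor in Z. Already a fixed point.
Sat(E[(r ∧ send) U E[¬error U (send ∧ error)]]) = {Init, Req, Idle, Busy, Done, Recv, Hold, Err}
Idle ∈ Sat(E[(r ∧ send) U E[¬error U (send ∧ error)]]) = {Init, Req, Idle, Busy, Done, Recv, Hold, Err}, so the formula holds at Idle.

Yes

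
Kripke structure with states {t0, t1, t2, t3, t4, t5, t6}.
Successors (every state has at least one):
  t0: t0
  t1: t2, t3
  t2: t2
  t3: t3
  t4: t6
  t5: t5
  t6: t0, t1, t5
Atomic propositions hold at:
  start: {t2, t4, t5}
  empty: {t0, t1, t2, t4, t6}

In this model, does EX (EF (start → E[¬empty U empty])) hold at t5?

No

Sat(¬empty) = {t3, t5}
E[¬empty U empty]: least fixpoint, start Z0 = Sat(empty) = {t0, t1, t2, t4, t6}, add states in Sat(¬empty) with some successor in Z. Already a fixed point.
Sat(E[¬empty U empty]) = {t0, t1, t2, t4, t6}
Sat(start → E[¬empty U empty]) = {t0, t1, t2, t3, t4, t6}
EF (start → E[¬empty U empty]): least fixpoint, start Z0 = {t0, t1, t2, t3, t4, t6}, add states with some successor in Z. Already a fixed point.
Sat(EF (start → E[¬empty U empty])) = {t0, t1, t2, t3, t4, t6}
Sat(EX (EF (start → E[¬empty U empty]))) = {s : some successor in {t0, t1, t2, t3, t4, t6}} = {t0, t1, t2, t3, t4, t6}
t5 ∉ Sat(EX (EF (start → E[¬empty U empty]))) = {t0, t1, t2, t3, t4, t6}, so the formula does not hold at t5.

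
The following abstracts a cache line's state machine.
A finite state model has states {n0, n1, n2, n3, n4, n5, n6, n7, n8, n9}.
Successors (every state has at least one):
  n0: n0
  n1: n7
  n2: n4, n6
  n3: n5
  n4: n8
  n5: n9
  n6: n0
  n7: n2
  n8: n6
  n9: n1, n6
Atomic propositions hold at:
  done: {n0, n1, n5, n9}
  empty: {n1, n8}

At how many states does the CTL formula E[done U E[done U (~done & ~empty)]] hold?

Sat(~done) = {n2, n3, n4, n6, n7, n8}
Sat(~empty) = {n0, n2, n3, n4, n5, n6, n7, n9}
Sat(~done & ~empty) = {n2, n3, n4, n6, n7}
E[done U (~done & ~empty)]: least fixpoint, start Z0 = Sat((~done & ~empty)) = {n2, n3, n4, n6, n7}, add states in Sat(done) with some successor in Z. Z1 = {n1, n2, n3, n4, n6, n7, n9}; Z2 = {n1, n2, n3, n4, n5, n6, n7, n9}; fixed.
Sat(E[done U (~done & ~empty)]) = {n1, n2, n3, n4, n5, n6, n7, n9}
E[done U E[done U (~done & ~empty)]]: least fixpoint, start Z0 = Sat(E[done U (~done & ~empty)]) = {n1, n2, n3, n4, n5, n6, n7, n9}, add states in Sat(done) with some successor in Z. Already a fixed point.
Sat(E[done U E[done U (~done & ~empty)]]) = {n1, n2, n3, n4, n5, n6, n7, n9}
|Sat(E[done U E[done U (~done & ~empty)]])| = |{n1, n2, n3, n4, n5, n6, n7, n9}| = 8.

8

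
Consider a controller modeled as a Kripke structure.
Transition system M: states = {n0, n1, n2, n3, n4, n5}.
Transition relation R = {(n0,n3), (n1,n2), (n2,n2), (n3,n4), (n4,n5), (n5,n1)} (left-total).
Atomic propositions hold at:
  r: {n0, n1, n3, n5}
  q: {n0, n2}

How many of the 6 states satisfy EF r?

EF r: least fixpoint, start Z0 = {n0, n1, n3, n5}, add states with some successor in Z. Z1 = {n0, n1, n3, n4, n5}; fixed.
Sat(EF r) = {n0, n1, n3, n4, n5}
|Sat(EF r)| = |{n0, n1, n3, n4, n5}| = 5.

5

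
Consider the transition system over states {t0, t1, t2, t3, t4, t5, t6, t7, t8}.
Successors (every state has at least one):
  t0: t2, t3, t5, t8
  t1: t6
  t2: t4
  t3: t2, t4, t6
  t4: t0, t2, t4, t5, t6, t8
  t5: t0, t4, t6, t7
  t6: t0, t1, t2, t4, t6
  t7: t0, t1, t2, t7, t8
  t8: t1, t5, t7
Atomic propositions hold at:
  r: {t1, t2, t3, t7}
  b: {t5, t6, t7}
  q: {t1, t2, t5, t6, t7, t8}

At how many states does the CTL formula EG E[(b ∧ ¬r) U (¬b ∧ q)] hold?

Sat(¬r) = {t0, t4, t5, t6, t8}
Sat(b ∧ ¬r) = {t5, t6}
Sat(¬b) = {t0, t1, t2, t3, t4, t8}
Sat(¬b ∧ q) = {t1, t2, t8}
E[(b ∧ ¬r) U (¬b ∧ q)]: least fixpoint, start Z0 = Sat((¬b ∧ q)) = {t1, t2, t8}, add states in Sat(b ∧ ¬r) with some successor in Z. Z1 = {t1, t2, t6, t8}; Z2 = {t1, t2, t5, t6, t8}; fixed.
Sat(E[(b ∧ ¬r) U (¬b ∧ q)]) = {t1, t2, t5, t6, t8}
EG E[(b ∧ ¬r) U (¬b ∧ q)]: greatest fixpoint, start Z0 = {t1, t2, t5, t6, t8}, keep only states in Sat with some successor in Z. Z1 = {t1, t5, t6, t8}; fixed.
Sat(EG E[(b ∧ ¬r) U (¬b ∧ q)]) = {t1, t5, t6, t8}
|Sat(EG E[(b ∧ ¬r) U (¬b ∧ q)])| = |{t1, t5, t6, t8}| = 4.

4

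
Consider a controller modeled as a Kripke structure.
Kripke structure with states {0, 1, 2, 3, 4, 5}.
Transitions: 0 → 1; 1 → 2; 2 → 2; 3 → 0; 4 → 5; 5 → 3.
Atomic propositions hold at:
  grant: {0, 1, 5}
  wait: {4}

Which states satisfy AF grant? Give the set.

AF grant: least fixpoint, start Z0 = {0, 1, 5}, add states with every successor in Z. Z1 = {0, 1, 3, 4, 5}; fixed.
Sat(AF grant) = {0, 1, 3, 4, 5}

{0, 1, 3, 4, 5}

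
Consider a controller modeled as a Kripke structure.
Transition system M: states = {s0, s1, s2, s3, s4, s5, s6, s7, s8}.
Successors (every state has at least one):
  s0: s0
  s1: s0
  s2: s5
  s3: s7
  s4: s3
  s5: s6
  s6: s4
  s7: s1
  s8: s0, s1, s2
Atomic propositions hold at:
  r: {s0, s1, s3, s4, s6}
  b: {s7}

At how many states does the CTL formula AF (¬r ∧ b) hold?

Sat(¬r) = {s2, s5, s7, s8}
Sat(¬r ∧ b) = {s7}
AF (¬r ∧ b): least fixpoint, start Z0 = {s7}, add states with every successor in Z. Z1 = {s3, s7}; Z2 = {s3, s4, s7}; Z3 = {s3, s4, s6, s7}; Z4 = {s3, s4, s5, s6, s7}; Z5 = {s2, s3, s4, s5, s6, s7}; fixed.
Sat(AF (¬r ∧ b)) = {s2, s3, s4, s5, s6, s7}
|Sat(AF (¬r ∧ b))| = |{s2, s3, s4, s5, s6, s7}| = 6.

6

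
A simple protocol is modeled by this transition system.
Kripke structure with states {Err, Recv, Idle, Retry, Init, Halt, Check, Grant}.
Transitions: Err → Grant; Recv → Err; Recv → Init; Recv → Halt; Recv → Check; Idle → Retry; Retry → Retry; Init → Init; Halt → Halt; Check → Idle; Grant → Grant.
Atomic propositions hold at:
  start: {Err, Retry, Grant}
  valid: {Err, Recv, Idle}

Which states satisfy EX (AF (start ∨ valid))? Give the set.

{Err, Recv, Idle, Retry, Check, Grant}

Sat(start ∨ valid) = {Err, Recv, Idle, Retry, Grant}
AF (start ∨ valid): least fixpoint, start Z0 = {Err, Recv, Idle, Retry, Grant}, add states with every successor in Z. Z1 = {Err, Recv, Idle, Retry, Check, Grant}; fixed.
Sat(AF (start ∨ valid)) = {Err, Recv, Idle, Retry, Check, Grant}
Sat(EX (AF (start ∨ valid))) = {s : some successor in {Err, Recv, Idle, Retry, Check, Grant}} = {Err, Recv, Idle, Retry, Check, Grant}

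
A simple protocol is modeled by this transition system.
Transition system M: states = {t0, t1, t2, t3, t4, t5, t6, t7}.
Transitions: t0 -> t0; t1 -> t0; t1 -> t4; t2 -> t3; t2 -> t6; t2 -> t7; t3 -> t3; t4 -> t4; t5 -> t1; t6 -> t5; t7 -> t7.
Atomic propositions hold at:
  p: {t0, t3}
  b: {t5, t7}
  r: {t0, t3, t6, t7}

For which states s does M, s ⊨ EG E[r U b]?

{t7}

E[r U b]: least fixpoint, start Z0 = Sat(b) = {t5, t7}, add states in Sat(r) with some successor in Z. Z1 = {t5, t6, t7}; fixed.
Sat(E[r U b]) = {t5, t6, t7}
EG E[r U b]: greatest fixpoint, start Z0 = {t5, t6, t7}, keep only states in Sat with some successor in Z. Z1 = {t6, t7}; Z2 = {t7}; fixed.
Sat(EG E[r U b]) = {t7}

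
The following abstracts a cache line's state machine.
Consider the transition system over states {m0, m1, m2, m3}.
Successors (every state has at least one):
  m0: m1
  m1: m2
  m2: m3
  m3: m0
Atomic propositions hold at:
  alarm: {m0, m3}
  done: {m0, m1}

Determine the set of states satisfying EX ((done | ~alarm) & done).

{m0, m3}

Sat(~alarm) = {m1, m2}
Sat(done | ~alarm) = {m0, m1, m2}
Sat((done | ~alarm) & done) = {m0, m1}
Sat(EX ((done | ~alarm) & done)) = {s : some successor in {m0, m1}} = {m0, m3}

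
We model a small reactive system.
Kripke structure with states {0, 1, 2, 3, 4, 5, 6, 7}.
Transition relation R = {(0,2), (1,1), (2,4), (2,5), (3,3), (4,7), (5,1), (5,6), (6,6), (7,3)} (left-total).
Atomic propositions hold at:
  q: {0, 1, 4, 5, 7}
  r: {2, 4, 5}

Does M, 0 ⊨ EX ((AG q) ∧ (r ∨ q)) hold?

AG q: greatest fixpoint, start Z0 = {0, 1, 4, 5, 7}, keep only states in Sat with every successor in Z. Z1 = {1, 4}; Z2 = {1}; fixed.
Sat(AG q) = {1}
Sat(r ∨ q) = {0, 1, 2, 4, 5, 7}
Sat((AG q) ∧ (r ∨ q)) = {1}
Sat(EX ((AG q) ∧ (r ∨ q))) = {s : some successor in {1}} = {1, 5}
0 ∉ Sat(EX ((AG q) ∧ (r ∨ q))) = {1, 5}, so the formula does not hold at 0.

No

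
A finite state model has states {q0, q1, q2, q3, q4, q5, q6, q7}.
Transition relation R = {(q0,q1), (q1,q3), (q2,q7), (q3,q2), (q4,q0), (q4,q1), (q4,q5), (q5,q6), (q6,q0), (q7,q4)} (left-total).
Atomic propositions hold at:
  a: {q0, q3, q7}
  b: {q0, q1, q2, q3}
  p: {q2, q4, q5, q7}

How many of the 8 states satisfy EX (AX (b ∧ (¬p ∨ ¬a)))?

5

Sat(¬p) = {q0, q1, q3, q6}
Sat(¬a) = {q1, q2, q4, q5, q6}
Sat(¬p ∨ ¬a) = {q0, q1, q2, q3, q4, q5, q6}
Sat(b ∧ (¬p ∨ ¬a)) = {q0, q1, q2, q3}
Sat(AX (b ∧ (¬p ∨ ¬a))) = {s : every successor in {q0, q1, q2, q3}} = {q0, q1, q3, q6}
Sat(EX (AX (b ∧ (¬p ∨ ¬a)))) = {s : some successor in {q0, q1, q3, q6}} = {q0, q1, q4, q5, q6}
|Sat(EX (AX (b ∧ (¬p ∨ ¬a))))| = |{q0, q1, q4, q5, q6}| = 5.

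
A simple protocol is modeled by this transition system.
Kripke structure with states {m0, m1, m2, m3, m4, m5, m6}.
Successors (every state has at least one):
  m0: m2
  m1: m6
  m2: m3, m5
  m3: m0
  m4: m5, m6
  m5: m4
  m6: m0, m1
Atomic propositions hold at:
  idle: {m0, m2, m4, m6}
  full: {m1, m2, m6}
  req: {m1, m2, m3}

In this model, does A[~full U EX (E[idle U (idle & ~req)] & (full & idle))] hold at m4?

Sat(~full) = {m0, m3, m4, m5}
Sat(~req) = {m0, m4, m5, m6}
Sat(idle & ~req) = {m0, m4, m6}
E[idle U (idle & ~req)]: least fixpoint, start Z0 = Sat((idle & ~req)) = {m0, m4, m6}, add states in Sat(idle) with some successor in Z. Already a fixed point.
Sat(E[idle U (idle & ~req)]) = {m0, m4, m6}
Sat(full & idle) = {m2, m6}
Sat(E[idle U (idle & ~req)] & (full & idle)) = {m6}
Sat(EX (E[idle U (idle & ~req)] & (full & idle))) = {s : some successor in {m6}} = {m1, m4}
A[~full U EX (E[idle U (idle & ~req)] & (full & idle))]: least fixpoint, start Z0 = Sat(EX (E[idle U (idle & ~req)] & (full & idle))) = {m1, m4}, add states in Sat(~full) with every successor in Z. Z1 = {m1, m4, m5}; fixed.
Sat(A[~full U EX (E[idle U (idle & ~req)] & (full & idle))]) = {m1, m4, m5}
m4 ∈ Sat(A[~full U EX (E[idle U (idle & ~req)] & (full & idle))]) = {m1, m4, m5}, so the formula holds at m4.

Yes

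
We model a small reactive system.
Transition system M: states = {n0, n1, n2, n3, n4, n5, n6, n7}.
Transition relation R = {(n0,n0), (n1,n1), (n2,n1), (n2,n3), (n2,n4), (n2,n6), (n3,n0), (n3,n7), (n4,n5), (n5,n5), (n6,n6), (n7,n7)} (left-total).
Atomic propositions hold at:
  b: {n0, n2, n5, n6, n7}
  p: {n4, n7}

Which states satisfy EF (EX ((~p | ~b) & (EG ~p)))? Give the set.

{n0, n1, n2, n3, n4, n5, n6}

Sat(~p) = {n0, n1, n2, n3, n5, n6}
Sat(~b) = {n1, n3, n4}
Sat(~p | ~b) = {n0, n1, n2, n3, n4, n5, n6}
EG ~p: greatest fixpoint, start Z0 = {n0, n1, n2, n3, n5, n6}, keep only states in Sat with some successor in Z. Already a fixed point.
Sat(EG ~p) = {n0, n1, n2, n3, n5, n6}
Sat((~p | ~b) & (EG ~p)) = {n0, n1, n2, n3, n5, n6}
Sat(EX ((~p | ~b) & (EG ~p))) = {s : some successor in {n0, n1, n2, n3, n5, n6}} = {n0, n1, n2, n3, n4, n5, n6}
EF (EX ((~p | ~b) & (EG ~p))): least fixpoint, start Z0 = {n0, n1, n2, n3, n4, n5, n6}, add states with some successor in Z. Already a fixed point.
Sat(EF (EX ((~p | ~b) & (EG ~p)))) = {n0, n1, n2, n3, n4, n5, n6}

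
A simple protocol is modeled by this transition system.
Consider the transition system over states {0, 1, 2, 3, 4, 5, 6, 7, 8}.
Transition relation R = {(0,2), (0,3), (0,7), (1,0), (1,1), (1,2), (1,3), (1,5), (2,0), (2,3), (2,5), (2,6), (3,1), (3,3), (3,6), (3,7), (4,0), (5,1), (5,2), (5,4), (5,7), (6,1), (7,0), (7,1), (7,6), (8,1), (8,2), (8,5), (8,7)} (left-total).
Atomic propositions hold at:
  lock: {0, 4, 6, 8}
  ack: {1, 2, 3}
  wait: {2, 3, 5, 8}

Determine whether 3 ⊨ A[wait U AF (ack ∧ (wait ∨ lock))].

Yes

Sat(wait ∨ lock) = {0, 2, 3, 4, 5, 6, 8}
Sat(ack ∧ (wait ∨ lock)) = {2, 3}
AF (ack ∧ (wait ∨ lock)): least fixpoint, start Z0 = {2, 3}, add states with every successor in Z. Already a fixed point.
Sat(AF (ack ∧ (wait ∨ lock))) = {2, 3}
A[wait U AF (ack ∧ (wait ∨ lock))]: least fixpoint, start Z0 = Sat(AF (ack ∧ (wait ∨ lock))) = {2, 3}, add states in Sat(wait) with every successor in Z. Already a fixed point.
Sat(A[wait U AF (ack ∧ (wait ∨ lock))]) = {2, 3}
3 ∈ Sat(A[wait U AF (ack ∧ (wait ∨ lock))]) = {2, 3}, so the formula holds at 3.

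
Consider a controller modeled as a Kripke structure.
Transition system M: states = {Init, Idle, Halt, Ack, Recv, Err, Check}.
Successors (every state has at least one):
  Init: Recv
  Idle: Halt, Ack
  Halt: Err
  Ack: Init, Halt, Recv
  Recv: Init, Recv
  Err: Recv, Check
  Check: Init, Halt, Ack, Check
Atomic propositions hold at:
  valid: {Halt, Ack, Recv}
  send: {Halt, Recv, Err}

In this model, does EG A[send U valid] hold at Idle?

No

A[send U valid]: least fixpoint, start Z0 = Sat(valid) = {Halt, Ack, Recv}, add states in Sat(send) with every successor in Z. Already a fixed point.
Sat(A[send U valid]) = {Halt, Ack, Recv}
EG A[send U valid]: greatest fixpoint, start Z0 = {Halt, Ack, Recv}, keep only states in Sat with some successor in Z. Z1 = {Ack, Recv}; fixed.
Sat(EG A[send U valid]) = {Ack, Recv}
Idle ∉ Sat(EG A[send U valid]) = {Ack, Recv}, so the formula does not hold at Idle.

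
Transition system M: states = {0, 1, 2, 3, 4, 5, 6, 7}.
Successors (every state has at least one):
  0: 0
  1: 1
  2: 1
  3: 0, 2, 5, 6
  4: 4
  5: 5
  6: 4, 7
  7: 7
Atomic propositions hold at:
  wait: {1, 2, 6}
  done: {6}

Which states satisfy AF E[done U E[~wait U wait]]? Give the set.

Sat(~wait) = {0, 3, 4, 5, 7}
E[~wait U wait]: least fixpoint, start Z0 = Sat(wait) = {1, 2, 6}, add states in Sat(~wait) with some successor in Z. Z1 = {1, 2, 3, 6}; fixed.
Sat(E[~wait U wait]) = {1, 2, 3, 6}
E[done U E[~wait U wait]]: least fixpoint, start Z0 = Sat(E[~wait U wait]) = {1, 2, 3, 6}, add states in Sat(done) with some successor in Z. Already a fixed point.
Sat(E[done U E[~wait U wait]]) = {1, 2, 3, 6}
AF E[done U E[~wait U wait]]: least fixpoint, start Z0 = {1, 2, 3, 6}, add states with every successor in Z. Already a fixed point.
Sat(AF E[done U E[~wait U wait]]) = {1, 2, 3, 6}

{1, 2, 3, 6}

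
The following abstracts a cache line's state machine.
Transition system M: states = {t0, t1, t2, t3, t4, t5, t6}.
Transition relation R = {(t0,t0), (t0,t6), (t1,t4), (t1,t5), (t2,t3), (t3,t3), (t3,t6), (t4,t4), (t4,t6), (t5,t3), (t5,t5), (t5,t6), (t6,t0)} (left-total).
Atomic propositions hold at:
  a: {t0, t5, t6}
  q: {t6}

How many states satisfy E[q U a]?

3

E[q U a]: least fixpoint, start Z0 = Sat(a) = {t0, t5, t6}, add states in Sat(q) with some successor in Z. Already a fixed point.
Sat(E[q U a]) = {t0, t5, t6}
|Sat(E[q U a])| = |{t0, t5, t6}| = 3.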